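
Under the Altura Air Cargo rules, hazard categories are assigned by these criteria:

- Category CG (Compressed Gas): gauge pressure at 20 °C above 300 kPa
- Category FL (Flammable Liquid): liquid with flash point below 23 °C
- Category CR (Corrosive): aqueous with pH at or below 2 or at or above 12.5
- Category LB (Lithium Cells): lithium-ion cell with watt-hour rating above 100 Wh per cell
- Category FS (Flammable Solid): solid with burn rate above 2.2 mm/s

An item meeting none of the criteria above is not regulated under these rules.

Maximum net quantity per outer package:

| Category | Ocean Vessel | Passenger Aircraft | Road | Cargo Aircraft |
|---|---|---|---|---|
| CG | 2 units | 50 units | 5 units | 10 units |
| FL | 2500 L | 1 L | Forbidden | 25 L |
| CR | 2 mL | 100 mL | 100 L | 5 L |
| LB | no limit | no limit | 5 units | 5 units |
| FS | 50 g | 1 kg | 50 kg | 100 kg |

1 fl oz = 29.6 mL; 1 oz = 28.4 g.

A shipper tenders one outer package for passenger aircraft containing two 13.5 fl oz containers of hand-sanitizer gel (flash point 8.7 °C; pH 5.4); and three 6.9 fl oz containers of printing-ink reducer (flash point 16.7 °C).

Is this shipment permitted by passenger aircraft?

No

Hand-sanitizer gel: flash point 8.7 °C < 23 °C → Category FL (Flammable Liquid).
With flash point 16.7 °C (< 23 °C), the printing-ink reducer falls in Category FL.
Category FL net quantity: (two 13.5 fl oz containers = 799.2 mL) + (three 6.9 fl oz containers = 612.72 mL) = 1411.92 mL.
1411.92 mL > 1 L (passenger aircraft limit, Category FL) — over the limit.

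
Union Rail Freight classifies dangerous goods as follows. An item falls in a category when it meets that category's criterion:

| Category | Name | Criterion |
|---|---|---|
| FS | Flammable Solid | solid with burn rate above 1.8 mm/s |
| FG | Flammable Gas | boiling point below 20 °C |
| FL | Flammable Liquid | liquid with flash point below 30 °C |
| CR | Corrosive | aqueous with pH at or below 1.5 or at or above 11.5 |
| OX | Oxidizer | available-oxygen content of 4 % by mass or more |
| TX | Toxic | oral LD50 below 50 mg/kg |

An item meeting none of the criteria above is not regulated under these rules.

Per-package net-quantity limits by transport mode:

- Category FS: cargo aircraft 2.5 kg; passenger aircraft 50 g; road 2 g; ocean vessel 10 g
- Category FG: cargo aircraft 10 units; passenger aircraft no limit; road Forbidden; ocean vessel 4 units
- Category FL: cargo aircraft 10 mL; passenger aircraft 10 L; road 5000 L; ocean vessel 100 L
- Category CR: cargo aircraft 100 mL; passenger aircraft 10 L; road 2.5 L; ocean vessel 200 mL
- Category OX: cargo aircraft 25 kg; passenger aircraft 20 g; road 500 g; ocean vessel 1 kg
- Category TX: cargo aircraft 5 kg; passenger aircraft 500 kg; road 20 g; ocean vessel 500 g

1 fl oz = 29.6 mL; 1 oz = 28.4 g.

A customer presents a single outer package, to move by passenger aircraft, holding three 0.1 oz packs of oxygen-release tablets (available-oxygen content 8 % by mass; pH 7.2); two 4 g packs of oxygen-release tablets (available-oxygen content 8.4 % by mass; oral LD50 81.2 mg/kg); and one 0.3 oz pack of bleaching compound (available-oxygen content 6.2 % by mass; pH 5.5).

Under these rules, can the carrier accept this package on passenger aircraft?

No

The oxygen-release tablets have available-oxygen content 8 % by mass, which is ≥ 4 % by mass, so they are Category OX (Oxidizer).
Available-oxygen content 8.4 % by mass meets the Category OX criterion (Oxidizer), so the oxygen-release tablets are Category OX.
With available-oxygen content 6.2 % by mass (≥ 4 % by mass), the bleaching compound falls in Category OX.
Total Category OX: (three 0.1 oz packs = 8.52 g) + (two 4 g packs = 8 g) + (one 0.3 oz pack = 8.52 g) = 25.04 g.
25.04 g > 20 g (passenger aircraft limit, Category OX) — over the limit.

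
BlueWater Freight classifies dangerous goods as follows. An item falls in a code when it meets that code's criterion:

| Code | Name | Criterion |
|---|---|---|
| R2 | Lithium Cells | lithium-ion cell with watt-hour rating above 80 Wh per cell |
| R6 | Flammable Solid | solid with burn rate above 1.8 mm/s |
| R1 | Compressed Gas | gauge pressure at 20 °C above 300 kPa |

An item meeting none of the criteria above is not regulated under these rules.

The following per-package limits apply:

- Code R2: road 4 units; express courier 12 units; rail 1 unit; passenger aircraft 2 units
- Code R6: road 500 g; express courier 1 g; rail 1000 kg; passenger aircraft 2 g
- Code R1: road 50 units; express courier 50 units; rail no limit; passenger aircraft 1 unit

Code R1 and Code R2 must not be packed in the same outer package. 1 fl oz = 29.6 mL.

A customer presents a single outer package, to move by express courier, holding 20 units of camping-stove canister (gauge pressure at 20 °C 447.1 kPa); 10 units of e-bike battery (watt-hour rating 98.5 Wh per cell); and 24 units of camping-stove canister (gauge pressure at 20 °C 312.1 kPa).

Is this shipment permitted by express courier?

Camping-stove canister: gauge pressure at 20 °C 447.1 kPa > 300 kPa → Code R1 (Compressed Gas).
The e-bike battery has watt-hour rating 98.5 Wh per cell, which is > 80 Wh per cell, so it is Code R2 (Lithium Cells).
The camping-stove canister has gauge pressure at 20 °C 312.1 kPa, which is > 300 kPa, so it is Code R1 (Compressed Gas).
Code R1 net quantity: 20 units + 24 units = 44 units.
44 units is within the express courier limit of 50 units for Code R1.
Code R2 quantity: 10 units.
That is within the Code R2 express courier limit of 12 units.
Code R1 and Code R2 may not share an outer package.

No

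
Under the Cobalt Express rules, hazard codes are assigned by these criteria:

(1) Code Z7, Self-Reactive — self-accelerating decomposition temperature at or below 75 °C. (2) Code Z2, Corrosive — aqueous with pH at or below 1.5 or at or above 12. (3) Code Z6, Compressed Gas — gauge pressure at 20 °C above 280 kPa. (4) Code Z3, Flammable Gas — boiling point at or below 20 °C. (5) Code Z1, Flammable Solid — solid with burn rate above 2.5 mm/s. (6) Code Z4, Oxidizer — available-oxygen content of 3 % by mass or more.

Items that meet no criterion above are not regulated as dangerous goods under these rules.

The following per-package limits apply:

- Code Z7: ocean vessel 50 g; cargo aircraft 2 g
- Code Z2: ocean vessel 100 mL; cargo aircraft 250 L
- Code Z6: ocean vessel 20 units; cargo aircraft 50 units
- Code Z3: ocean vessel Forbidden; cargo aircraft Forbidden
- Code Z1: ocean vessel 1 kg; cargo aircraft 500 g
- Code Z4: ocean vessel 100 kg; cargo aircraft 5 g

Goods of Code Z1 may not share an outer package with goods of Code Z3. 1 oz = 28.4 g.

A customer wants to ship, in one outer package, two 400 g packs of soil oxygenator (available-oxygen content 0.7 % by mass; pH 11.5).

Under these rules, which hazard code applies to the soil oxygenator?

Not regulated

pH 11.5 is between 1.5 and 12, so Code Z2 does not apply.
available-oxygen content 0.7 % by mass is not above 3 % by mass, so Code Z4 does not apply.
No criterion is met, so the item is not regulated.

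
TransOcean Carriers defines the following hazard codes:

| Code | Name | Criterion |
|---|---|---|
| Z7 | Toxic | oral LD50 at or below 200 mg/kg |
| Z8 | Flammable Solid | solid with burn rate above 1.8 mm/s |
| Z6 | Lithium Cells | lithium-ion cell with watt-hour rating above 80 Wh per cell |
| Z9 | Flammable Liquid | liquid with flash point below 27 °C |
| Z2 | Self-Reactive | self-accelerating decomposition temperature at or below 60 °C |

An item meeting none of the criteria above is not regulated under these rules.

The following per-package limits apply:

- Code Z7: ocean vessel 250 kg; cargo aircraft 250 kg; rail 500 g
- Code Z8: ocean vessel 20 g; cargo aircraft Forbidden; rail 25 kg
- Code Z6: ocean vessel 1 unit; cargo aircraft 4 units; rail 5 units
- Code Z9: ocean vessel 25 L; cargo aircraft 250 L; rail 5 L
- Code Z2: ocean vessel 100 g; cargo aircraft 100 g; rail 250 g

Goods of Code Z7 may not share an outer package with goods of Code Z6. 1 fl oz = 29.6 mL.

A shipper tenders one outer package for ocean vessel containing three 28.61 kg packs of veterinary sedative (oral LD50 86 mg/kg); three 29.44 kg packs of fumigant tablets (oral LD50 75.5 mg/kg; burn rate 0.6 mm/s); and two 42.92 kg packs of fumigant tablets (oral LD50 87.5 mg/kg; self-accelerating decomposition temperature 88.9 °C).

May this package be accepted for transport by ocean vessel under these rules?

Veterinary sedative: oral LD50 86 mg/kg ≤ 200 mg/kg → Code Z7 (Toxic).
Oral LD50 75.5 mg/kg meets the Code Z7 criterion (Toxic), so the fumigant tablets are Code Z7.
Oral LD50 87.5 mg/kg meets the Code Z7 criterion (Toxic), so the fumigant tablets are Code Z7.
Code Z7 net quantity: (three 28.61 kg packs = 85.83 kg) + (three 29.44 kg packs = 88.32 kg) + (two 42.92 kg packs = 85.84 kg) = 259.99 kg.
259.99 kg > 250 kg (ocean vessel limit, Code Z7) — over the limit.

No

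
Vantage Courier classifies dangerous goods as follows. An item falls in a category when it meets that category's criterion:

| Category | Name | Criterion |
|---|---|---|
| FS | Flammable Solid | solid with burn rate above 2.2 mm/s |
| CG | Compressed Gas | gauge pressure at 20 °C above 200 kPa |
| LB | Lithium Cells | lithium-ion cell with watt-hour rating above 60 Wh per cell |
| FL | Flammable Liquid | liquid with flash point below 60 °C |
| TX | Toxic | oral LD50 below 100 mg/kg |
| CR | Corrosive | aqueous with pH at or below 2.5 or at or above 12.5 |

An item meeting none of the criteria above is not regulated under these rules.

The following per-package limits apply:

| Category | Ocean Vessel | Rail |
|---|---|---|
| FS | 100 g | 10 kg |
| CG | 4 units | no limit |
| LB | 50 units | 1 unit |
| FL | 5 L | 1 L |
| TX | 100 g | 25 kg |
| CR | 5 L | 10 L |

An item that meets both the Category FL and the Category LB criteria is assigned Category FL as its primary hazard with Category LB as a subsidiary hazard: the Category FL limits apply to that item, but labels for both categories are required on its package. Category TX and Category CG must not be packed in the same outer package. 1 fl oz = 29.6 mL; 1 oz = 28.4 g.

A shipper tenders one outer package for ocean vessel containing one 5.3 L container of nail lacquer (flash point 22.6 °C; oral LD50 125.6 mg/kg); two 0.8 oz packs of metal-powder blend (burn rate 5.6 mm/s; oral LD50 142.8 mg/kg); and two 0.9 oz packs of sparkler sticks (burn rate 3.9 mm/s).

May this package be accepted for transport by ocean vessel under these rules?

No

Nail lacquer: flash point 22.6 °C < 60 °C → Category FL (Flammable Liquid).
With burn rate 5.6 mm/s (> 2.2 mm/s), the metal-powder blend falls in Category FS.
Sparkler sticks: burn rate 3.9 mm/s > 2.2 mm/s → Category FS (Flammable Solid).
Category FS net quantity: (two 0.8 oz packs = 45.44 g) + (two 0.9 oz packs = 51.12 g) = 96.56 g.
That is within the Category FS ocean vessel limit of 100 g.
Category FL quantity: 5.3 L.
5.3 L > 5 L (ocean vessel limit, Category FL) — over the limit.
The segregation rule (Category TX with Category CG) does not apply to Category FS with Category FL.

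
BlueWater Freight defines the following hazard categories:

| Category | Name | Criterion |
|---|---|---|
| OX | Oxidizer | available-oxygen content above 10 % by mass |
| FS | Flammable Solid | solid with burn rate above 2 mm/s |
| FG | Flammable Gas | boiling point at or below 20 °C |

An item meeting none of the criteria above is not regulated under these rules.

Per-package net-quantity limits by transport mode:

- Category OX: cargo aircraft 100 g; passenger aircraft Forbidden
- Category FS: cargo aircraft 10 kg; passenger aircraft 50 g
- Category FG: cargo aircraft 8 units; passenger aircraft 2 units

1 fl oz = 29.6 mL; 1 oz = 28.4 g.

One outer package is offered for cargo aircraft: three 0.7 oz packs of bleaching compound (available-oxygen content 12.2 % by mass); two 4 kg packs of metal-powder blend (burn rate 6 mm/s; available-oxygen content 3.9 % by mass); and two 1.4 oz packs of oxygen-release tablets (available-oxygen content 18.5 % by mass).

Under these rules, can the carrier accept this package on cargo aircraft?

The bleaching compound has available-oxygen content 12.2 % by mass, which is > 10 % by mass, so it is Category OX (Oxidizer).
Metal-powder blend: burn rate 6 mm/s > 2 mm/s → Category FS (Flammable Solid).
Available-oxygen content 18.5 % by mass meets the Category OX criterion (Oxidizer), so the oxygen-release tablets are Category OX.
Category OX net quantity: (three 0.7 oz packs = 59.64 g) + (two 1.4 oz packs = 79.52 g) = 139.16 g.
139.16 g > 100 g (cargo aircraft limit, Category OX) — over the limit.
Category FS quantity: two 4 kg packs = 8 kg.
8 kg is within the cargo aircraft limit of 10 kg for Category FS.

No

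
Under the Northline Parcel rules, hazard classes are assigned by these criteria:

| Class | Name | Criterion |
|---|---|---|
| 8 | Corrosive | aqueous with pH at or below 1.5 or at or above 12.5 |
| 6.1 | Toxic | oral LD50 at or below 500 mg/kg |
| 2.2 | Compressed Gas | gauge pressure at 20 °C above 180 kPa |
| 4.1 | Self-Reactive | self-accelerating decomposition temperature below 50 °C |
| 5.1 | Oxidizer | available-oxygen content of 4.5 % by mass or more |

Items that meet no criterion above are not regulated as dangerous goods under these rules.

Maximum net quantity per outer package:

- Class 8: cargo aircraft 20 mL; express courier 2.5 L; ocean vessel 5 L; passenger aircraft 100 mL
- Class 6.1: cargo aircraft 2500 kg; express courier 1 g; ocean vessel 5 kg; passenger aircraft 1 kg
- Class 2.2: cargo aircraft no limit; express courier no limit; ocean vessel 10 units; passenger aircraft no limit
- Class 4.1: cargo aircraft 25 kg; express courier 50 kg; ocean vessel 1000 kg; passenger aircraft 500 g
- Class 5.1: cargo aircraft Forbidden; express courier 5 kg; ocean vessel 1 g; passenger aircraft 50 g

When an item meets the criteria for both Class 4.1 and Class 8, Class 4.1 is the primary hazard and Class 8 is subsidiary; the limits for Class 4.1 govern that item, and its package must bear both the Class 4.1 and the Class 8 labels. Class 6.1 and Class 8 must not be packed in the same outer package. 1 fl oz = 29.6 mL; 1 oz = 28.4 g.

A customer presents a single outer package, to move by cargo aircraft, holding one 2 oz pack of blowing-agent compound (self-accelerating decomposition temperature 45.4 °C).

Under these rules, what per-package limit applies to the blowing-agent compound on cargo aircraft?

25 kg

The blowing-agent compound has self-accelerating decomposition temperature 45.4 °C, which is < 50 °C, so it is Class 4.1 (Self-Reactive).
The cargo aircraft limit for Class 4.1 is 25 kg.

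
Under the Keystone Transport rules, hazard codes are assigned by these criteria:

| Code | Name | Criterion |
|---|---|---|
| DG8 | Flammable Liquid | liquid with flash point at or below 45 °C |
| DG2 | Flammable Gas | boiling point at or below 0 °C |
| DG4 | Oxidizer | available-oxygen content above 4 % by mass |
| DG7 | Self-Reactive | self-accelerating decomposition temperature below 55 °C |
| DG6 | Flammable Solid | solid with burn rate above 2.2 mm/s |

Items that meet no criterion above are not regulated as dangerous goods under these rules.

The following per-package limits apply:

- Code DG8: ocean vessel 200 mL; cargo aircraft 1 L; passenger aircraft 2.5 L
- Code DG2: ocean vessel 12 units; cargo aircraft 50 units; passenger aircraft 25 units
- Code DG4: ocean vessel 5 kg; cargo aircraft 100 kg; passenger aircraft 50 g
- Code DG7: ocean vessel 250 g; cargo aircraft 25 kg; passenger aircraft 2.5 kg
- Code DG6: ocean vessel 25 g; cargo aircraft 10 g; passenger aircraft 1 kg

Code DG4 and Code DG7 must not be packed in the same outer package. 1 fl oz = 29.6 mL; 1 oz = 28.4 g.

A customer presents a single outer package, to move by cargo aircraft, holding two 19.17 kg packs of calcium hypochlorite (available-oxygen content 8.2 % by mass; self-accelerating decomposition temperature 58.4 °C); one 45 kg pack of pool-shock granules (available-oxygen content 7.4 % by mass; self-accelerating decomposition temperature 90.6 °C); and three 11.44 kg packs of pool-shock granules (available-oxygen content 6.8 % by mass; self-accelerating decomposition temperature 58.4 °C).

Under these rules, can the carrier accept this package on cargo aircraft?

No

Available-oxygen content 8.2 % by mass meets the Code DG4 criterion (Oxidizer), so the calcium hypochlorite is Code DG4.
Available-oxygen content 7.4 % by mass meets the Code DG4 criterion (Oxidizer), so the pool-shock granules are Code DG4.
Available-oxygen content 6.8 % by mass meets the Code DG4 criterion (Oxidizer), so the pool-shock granules are Code DG4.
Code DG4 net quantity: (two 19.17 kg packs = 38.34 kg) + 45 kg + (three 11.44 kg packs = 34.32 kg) = 117.66 kg.
117.66 kg > 100 kg (cargo aircraft limit, Code DG4) — over the limit.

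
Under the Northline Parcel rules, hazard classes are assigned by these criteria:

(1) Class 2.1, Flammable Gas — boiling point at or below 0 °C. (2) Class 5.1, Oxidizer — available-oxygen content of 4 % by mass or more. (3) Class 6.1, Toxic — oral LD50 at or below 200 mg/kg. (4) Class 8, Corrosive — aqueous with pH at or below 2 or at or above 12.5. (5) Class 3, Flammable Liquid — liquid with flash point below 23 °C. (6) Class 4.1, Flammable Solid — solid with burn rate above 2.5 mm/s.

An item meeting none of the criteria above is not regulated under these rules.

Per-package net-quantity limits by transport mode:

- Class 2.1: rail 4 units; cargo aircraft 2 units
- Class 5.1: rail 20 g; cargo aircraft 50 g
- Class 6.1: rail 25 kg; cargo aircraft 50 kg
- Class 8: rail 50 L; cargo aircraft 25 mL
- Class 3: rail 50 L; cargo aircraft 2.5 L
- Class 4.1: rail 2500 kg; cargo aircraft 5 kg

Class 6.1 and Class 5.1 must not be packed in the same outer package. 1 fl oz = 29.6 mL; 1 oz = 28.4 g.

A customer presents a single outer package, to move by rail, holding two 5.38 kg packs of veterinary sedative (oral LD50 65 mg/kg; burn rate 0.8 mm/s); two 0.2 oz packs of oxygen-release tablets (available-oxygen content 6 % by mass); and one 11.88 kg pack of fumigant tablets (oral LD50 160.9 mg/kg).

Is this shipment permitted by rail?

No

Veterinary sedative: oral LD50 65 mg/kg ≤ 200 mg/kg → Class 6.1 (Toxic).
The oxygen-release tablets have available-oxygen content 6 % by mass, which is ≥ 4 % by mass, so they are Class 5.1 (Oxidizer).
Oral LD50 160.9 mg/kg meets the Class 6.1 criterion (Toxic), so the fumigant tablets are Class 6.1.
Total Class 6.1: (two 5.38 kg packs = 10.76 kg) + 11.88 kg = 22.64 kg.
22.64 kg is within the rail limit of 25 kg for Class 6.1.
Class 5.1 quantity: two 0.2 oz packs = 11.36 g.
11.36 g ≤ 20 g (rail limit, Class 5.1) — within limit.
Class 6.1 and Class 5.1 may not share an outer package.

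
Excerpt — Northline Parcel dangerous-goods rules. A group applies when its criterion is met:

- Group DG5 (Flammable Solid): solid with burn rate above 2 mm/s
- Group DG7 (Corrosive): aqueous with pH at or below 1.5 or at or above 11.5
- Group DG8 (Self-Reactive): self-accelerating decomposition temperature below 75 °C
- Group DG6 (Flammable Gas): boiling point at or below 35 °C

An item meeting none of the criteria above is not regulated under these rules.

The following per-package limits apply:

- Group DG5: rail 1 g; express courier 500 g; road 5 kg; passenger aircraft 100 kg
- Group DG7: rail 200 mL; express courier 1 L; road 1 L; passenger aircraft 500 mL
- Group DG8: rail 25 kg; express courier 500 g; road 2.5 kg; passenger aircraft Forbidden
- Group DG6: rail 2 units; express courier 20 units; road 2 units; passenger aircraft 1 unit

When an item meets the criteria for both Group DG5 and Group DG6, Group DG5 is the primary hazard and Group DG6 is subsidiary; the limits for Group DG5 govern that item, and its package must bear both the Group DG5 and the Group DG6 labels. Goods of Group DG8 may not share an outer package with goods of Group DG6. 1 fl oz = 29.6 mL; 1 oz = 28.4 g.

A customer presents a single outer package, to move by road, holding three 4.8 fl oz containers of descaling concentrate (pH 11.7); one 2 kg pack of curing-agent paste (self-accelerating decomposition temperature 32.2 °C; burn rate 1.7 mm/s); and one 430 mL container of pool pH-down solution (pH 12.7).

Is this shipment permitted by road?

Yes

With pH 11.7 (≥ 11.5), the descaling concentrate falls in Group DG7.
Self-accelerating decomposition temperature 32.2 °C meets the Group DG8 criterion (Self-Reactive), so the curing-agent paste is Group DG8.
The pool pH-down solution has pH 12.7, which is ≥ 11.5, so it is Group DG7 (Corrosive).
Group DG8 quantity: 2 kg.
2 kg ≤ 2.5 kg (road limit, Group DG8) — within limit.
Group DG7 net quantity: (three 4.8 fl oz containers = 426.24 mL) + 430 mL = 856.24 mL.
856.24 mL ≤ 1 L (road limit, Group DG7) — within limit.
The segregation rule (Group DG8 with Group DG6) does not apply to Group DG8 with Group DG7.
Every hazard group is within its road limit and no segregation rule is violated.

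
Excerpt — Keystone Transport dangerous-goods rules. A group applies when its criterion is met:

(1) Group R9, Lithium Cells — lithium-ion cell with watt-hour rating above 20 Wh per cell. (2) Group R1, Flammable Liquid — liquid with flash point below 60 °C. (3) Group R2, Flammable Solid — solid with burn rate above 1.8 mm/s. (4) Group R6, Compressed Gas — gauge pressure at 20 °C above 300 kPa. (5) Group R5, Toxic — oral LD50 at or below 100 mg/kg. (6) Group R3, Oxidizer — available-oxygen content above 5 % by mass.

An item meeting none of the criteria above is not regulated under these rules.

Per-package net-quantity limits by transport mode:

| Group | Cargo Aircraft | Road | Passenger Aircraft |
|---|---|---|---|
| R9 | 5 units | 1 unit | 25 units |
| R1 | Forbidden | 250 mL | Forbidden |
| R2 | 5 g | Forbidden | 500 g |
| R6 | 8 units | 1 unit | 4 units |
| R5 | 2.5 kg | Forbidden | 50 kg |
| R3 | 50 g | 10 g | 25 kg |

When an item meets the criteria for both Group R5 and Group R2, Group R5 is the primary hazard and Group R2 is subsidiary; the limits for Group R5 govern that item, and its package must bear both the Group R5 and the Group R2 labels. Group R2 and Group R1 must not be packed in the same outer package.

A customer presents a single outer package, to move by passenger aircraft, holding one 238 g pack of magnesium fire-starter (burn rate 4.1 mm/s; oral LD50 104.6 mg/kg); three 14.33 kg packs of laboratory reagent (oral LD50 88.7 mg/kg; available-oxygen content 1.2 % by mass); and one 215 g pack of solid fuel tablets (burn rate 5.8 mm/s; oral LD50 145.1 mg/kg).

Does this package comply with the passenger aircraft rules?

With burn rate 4.1 mm/s (> 1.8 mm/s), the magnesium fire-starter falls in Group R2.
With oral LD50 88.7 mg/kg (≤ 100 mg/kg), the laboratory reagent falls in Group R5.
Solid fuel tablets: burn rate 5.8 mm/s > 1.8 mm/s → Group R2 (Flammable Solid).
Group R2 net quantity: 238 g + 215 g = 453 g.
453 g is within the passenger aircraft limit of 500 g for Group R2.
Group R5 quantity: three 14.33 kg packs = 42.99 kg.
42.99 kg is within the passenger aircraft limit of 50 kg for Group R5.
The segregation rule (Group R2 with Group R1) does not apply to Group R2 with Group R5.
Every hazard group is within its passenger aircraft limit and no segregation rule is violated.

Yes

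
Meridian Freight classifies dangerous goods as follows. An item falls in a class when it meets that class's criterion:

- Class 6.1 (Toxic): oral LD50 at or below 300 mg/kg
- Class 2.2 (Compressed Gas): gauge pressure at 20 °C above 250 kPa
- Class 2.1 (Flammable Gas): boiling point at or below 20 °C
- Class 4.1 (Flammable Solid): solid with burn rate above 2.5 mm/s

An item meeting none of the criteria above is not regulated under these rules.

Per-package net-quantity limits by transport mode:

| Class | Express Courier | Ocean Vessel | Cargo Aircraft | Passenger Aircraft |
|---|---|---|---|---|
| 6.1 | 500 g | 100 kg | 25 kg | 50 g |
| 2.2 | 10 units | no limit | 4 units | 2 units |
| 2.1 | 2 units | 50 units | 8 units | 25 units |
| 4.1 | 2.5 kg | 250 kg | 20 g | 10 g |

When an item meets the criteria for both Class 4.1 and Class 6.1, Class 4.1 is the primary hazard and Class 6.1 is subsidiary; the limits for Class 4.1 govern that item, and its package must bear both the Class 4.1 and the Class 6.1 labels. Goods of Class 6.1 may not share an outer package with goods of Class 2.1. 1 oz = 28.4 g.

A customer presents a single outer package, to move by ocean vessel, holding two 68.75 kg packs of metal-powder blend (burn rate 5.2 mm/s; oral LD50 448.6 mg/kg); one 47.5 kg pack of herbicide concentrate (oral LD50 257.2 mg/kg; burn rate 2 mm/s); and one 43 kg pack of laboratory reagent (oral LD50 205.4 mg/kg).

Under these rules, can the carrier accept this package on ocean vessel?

With burn rate 5.2 mm/s (> 2.5 mm/s), the metal-powder blend falls in Class 4.1.
With oral LD50 257.2 mg/kg (≤ 300 mg/kg), the herbicide concentrate falls in Class 6.1.
With oral LD50 205.4 mg/kg (≤ 300 mg/kg), the laboratory reagent falls in Class 6.1.
Class 6.1 net quantity: 47.5 kg + 43 kg = 90.5 kg.
That is within the Class 6.1 ocean vessel limit of 100 kg.
Class 4.1 quantity: two 68.75 kg packs = 137.5 kg.
137.5 kg is within the ocean vessel limit of 250 kg for Class 4.1.
The segregation rule (Class 6.1 with Class 2.1) does not apply to Class 6.1 with Class 4.1.
Every hazard class is within its ocean vessel limit and no segregation rule is violated.

Yes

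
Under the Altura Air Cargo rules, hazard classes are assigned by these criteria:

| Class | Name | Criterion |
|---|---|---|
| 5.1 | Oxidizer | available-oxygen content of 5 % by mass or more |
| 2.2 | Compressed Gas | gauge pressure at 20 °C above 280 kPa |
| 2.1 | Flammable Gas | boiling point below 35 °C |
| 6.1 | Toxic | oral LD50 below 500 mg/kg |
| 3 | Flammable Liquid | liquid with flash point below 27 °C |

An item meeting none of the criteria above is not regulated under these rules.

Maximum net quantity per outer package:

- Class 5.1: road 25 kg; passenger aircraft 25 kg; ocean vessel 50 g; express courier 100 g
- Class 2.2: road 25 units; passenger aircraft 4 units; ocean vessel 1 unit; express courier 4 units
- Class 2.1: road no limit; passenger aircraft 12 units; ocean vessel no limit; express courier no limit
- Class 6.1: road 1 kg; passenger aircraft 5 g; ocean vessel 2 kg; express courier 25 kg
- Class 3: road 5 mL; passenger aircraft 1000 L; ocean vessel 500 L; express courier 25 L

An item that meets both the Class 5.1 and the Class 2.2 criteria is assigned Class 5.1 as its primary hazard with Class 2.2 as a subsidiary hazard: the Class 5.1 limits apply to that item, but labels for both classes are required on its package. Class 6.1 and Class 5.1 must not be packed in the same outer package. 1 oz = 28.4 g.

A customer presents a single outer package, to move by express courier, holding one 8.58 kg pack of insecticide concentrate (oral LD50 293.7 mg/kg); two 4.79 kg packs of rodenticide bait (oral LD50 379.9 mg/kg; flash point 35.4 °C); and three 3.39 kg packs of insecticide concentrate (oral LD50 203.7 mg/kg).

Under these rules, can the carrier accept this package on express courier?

With oral LD50 293.7 mg/kg (< 500 mg/kg), the insecticide concentrate falls in Class 6.1.
Oral LD50 379.9 mg/kg meets the Class 6.1 criterion (Toxic), so the rodenticide bait is Class 6.1.
With oral LD50 203.7 mg/kg (< 500 mg/kg), the insecticide concentrate falls in Class 6.1.
Class 6.1 net quantity: 8.58 kg + (two 4.79 kg packs = 9.58 kg) + (three 3.39 kg packs = 10.17 kg) = 28.33 kg.
28.33 kg exceeds the express courier limit of 25 kg for Class 6.1.

No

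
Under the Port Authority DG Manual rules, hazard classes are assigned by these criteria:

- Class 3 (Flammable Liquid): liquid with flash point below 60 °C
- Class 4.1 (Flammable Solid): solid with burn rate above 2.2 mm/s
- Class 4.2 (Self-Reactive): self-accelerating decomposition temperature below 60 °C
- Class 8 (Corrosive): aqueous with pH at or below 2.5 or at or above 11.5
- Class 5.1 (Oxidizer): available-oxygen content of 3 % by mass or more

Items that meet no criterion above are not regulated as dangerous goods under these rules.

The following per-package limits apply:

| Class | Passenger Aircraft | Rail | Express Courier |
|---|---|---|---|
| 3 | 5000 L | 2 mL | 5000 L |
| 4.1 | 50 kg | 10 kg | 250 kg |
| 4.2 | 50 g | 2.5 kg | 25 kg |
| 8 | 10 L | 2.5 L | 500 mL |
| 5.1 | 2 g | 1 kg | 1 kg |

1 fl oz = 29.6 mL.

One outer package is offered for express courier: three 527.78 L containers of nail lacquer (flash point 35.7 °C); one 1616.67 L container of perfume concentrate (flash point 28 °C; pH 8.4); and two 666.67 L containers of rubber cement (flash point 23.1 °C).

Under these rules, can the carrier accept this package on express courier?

Yes

With flash point 35.7 °C (< 60 °C), the nail lacquer falls in Class 3.
Perfume concentrate: flash point 28 °C < 60 °C → Class 3 (Flammable Liquid).
The rubber cement has flash point 23.1 °C, which is < 60 °C, so it is Class 3 (Flammable Liquid).
Class 3 net quantity: (three 527.78 L containers = 1583.34 L) + 1616.67 L + (two 666.67 L containers = 1333.34 L) = 4533.35 L.
4533.35 L is within the express courier limit of 5000 L for Class 3.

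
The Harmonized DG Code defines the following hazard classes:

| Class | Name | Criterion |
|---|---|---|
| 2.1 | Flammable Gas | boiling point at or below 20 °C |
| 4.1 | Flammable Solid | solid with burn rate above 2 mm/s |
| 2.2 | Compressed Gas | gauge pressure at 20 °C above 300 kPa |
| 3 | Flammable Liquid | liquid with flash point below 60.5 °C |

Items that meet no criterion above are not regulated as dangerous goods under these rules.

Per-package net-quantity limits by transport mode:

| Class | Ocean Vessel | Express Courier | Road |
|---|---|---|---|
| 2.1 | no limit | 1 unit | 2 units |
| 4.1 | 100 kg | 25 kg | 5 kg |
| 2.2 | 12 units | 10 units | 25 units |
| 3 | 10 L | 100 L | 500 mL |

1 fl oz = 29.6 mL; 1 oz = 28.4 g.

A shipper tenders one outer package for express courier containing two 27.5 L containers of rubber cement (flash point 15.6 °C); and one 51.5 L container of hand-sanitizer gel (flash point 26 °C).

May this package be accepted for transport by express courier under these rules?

No

With flash point 15.6 °C (< 60.5 °C), the rubber cement falls in Class 3.
With flash point 26 °C (< 60.5 °C), the hand-sanitizer gel falls in Class 3.
Class 3 net quantity: (two 27.5 L containers = 55 L) + 51.5 L = 106.5 L.
106.5 L exceeds the express courier limit of 100 L for Class 3.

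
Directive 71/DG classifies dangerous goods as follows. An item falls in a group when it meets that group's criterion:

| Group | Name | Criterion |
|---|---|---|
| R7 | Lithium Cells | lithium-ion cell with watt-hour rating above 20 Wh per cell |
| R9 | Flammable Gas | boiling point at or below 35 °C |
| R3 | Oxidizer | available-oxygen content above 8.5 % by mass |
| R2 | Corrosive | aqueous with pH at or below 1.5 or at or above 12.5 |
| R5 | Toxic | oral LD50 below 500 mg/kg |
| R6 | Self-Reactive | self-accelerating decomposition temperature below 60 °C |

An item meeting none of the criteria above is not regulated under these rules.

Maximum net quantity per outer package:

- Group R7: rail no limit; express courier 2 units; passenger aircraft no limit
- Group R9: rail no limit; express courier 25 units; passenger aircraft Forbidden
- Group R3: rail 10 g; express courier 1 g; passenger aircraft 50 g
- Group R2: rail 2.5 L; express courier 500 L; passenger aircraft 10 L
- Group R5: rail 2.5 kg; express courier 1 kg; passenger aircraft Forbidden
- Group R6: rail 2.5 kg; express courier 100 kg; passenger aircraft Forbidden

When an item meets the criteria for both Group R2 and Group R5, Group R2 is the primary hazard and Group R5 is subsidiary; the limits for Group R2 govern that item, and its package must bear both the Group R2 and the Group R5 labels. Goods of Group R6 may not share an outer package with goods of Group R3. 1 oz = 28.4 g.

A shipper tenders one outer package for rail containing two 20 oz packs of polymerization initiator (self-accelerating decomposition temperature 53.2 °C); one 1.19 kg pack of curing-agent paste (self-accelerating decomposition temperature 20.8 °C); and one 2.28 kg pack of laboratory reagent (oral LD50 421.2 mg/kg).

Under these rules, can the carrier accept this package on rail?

Polymerization initiator: self-accelerating decomposition temperature 53.2 °C < 60 °C → Group R6 (Self-Reactive).
With self-accelerating decomposition temperature 20.8 °C (< 60 °C), the curing-agent paste falls in Group R6.
The laboratory reagent has oral LD50 421.2 mg/kg, which is < 500 mg/kg, so it is Group R5 (Toxic).
Group R6 net quantity: (two 20 oz packs = 1.136 kg) + 1.19 kg = 2.326 kg.
That is within the Group R6 rail limit of 2.5 kg.
Group R5 quantity: 2.28 kg.
2.28 kg is within the rail limit of 2.5 kg for Group R5.
The segregation rule (Group R6 with Group R3) does not apply to Group R6 with Group R5.
Every hazard group is within its rail limit and no segregation rule is violated.

Yes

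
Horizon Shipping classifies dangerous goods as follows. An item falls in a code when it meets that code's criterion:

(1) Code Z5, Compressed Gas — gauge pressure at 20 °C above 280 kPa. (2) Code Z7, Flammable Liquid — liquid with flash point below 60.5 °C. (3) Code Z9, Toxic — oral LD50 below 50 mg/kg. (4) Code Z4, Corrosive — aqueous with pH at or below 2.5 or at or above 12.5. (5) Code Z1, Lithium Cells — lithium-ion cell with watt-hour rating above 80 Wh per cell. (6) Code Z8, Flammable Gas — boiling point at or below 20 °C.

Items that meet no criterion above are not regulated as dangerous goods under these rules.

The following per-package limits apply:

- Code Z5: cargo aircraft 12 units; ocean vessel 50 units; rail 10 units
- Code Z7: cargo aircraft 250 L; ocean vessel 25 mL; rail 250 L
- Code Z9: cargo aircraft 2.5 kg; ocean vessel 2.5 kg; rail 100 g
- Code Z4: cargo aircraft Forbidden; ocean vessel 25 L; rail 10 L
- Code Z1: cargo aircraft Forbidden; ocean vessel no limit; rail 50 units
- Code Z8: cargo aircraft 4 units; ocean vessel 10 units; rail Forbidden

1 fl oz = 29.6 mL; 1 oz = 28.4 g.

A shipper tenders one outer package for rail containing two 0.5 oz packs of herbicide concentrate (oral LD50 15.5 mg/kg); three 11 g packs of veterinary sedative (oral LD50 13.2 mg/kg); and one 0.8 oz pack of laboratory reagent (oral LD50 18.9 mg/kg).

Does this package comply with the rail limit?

Oral LD50 15.5 mg/kg meets the Code Z9 criterion (Toxic), so the herbicide concentrate is Code Z9.
Veterinary sedative: oral LD50 13.2 mg/kg < 50 mg/kg → Code Z9 (Toxic).
Oral LD50 18.9 mg/kg meets the Code Z9 criterion (Toxic), so the laboratory reagent is Code Z9.
Code Z9 net quantity: (two 0.5 oz packs = 28.4 g) + (three 11 g packs = 33 g) + (one 0.8 oz pack = 22.72 g) = 84.12 g.
84.12 g ≤ 100 g (rail limit, Code Z9) — within limit.

Yes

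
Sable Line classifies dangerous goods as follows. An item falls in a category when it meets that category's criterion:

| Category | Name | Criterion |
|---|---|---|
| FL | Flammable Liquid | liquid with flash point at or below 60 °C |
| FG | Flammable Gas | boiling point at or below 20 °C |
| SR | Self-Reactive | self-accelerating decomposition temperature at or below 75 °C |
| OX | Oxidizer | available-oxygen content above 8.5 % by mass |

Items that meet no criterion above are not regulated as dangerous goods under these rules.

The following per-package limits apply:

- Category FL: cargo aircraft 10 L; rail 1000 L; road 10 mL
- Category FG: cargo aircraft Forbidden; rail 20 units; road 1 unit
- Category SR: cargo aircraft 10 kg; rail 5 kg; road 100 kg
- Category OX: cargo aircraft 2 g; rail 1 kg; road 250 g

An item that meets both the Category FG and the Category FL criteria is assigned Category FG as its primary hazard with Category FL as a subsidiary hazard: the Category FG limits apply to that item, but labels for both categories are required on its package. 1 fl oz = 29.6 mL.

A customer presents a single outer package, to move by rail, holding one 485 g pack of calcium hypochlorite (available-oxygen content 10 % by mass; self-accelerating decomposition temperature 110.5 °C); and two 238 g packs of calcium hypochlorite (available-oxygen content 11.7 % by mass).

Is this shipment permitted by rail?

Yes

With available-oxygen content 10 % by mass (> 8.5 % by mass), the calcium hypochlorite falls in Category OX.
With available-oxygen content 11.7 % by mass (> 8.5 % by mass), the calcium hypochlorite falls in Category OX.
Total Category OX: 485 g + (two 238 g packs = 476 g) = 961 g.
961 g is within the rail limit of 1 kg for Category OX.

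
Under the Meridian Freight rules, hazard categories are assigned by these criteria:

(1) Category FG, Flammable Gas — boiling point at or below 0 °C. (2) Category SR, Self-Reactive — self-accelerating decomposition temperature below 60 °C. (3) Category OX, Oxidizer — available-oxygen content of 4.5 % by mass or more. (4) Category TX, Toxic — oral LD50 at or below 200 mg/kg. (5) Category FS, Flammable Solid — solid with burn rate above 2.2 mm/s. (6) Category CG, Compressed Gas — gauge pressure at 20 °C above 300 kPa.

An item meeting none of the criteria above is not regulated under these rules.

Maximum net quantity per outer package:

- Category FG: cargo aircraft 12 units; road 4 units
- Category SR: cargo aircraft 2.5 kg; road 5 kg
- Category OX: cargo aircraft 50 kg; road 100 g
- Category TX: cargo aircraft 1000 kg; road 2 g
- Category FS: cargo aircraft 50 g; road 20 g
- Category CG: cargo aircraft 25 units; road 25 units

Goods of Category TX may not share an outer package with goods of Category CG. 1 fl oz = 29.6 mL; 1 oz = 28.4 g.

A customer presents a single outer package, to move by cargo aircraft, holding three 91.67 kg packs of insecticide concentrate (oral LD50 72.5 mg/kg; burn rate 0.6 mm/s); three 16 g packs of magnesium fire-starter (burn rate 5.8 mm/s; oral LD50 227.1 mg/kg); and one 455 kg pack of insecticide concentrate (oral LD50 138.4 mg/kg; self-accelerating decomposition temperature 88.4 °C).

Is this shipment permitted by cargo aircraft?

Insecticide concentrate: oral LD50 72.5 mg/kg ≤ 200 mg/kg → Category TX (Toxic).
Magnesium fire-starter: burn rate 5.8 mm/s > 2.2 mm/s → Category FS (Flammable Solid).
The insecticide concentrate has oral LD50 138.4 mg/kg, which is ≤ 200 mg/kg, so it is Category TX (Toxic).
Total Category TX: (three 91.67 kg packs = 275.01 kg) + 455 kg = 730.01 kg.
730.01 kg is within the cargo aircraft limit of 1000 kg for Category TX.
Category FS quantity: three 16 g packs = 48 g.
48 g ≤ 50 g (cargo aircraft limit, Category FS) — within limit.
The segregation rule (Category TX with Category CG) does not apply to Category TX with Category FS.
Every hazard category is within its cargo aircraft limit and no segregation rule is violated.

Yes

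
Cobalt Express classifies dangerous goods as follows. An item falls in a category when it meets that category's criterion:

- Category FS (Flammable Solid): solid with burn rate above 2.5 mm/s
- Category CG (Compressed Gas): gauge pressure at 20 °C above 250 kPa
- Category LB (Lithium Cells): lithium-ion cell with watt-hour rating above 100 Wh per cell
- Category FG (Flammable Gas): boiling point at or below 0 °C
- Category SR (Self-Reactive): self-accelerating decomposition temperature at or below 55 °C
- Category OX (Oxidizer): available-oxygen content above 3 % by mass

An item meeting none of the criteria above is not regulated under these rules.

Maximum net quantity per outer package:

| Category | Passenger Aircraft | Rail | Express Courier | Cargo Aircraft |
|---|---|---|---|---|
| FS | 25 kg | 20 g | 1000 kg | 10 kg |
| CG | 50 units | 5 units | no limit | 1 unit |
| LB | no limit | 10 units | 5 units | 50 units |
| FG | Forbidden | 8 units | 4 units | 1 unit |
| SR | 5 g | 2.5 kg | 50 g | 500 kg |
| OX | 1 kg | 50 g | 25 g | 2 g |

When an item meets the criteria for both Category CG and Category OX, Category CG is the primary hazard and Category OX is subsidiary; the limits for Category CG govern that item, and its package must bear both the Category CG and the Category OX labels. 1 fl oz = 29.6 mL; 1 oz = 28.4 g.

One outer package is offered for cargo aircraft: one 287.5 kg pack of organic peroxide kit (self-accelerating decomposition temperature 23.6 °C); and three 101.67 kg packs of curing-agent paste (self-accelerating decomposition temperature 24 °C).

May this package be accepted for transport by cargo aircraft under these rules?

No

Organic peroxide kit: self-accelerating decomposition temperature 23.6 °C ≤ 55 °C → Category SR (Self-Reactive).
Self-accelerating decomposition temperature 24 °C meets the Category SR criterion (Self-Reactive), so the curing-agent paste is Category SR.
Category SR net quantity: 287.5 kg + (three 101.67 kg packs = 305.01 kg) = 592.51 kg.
592.51 kg exceeds the cargo aircraft limit of 500 kg for Category SR.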